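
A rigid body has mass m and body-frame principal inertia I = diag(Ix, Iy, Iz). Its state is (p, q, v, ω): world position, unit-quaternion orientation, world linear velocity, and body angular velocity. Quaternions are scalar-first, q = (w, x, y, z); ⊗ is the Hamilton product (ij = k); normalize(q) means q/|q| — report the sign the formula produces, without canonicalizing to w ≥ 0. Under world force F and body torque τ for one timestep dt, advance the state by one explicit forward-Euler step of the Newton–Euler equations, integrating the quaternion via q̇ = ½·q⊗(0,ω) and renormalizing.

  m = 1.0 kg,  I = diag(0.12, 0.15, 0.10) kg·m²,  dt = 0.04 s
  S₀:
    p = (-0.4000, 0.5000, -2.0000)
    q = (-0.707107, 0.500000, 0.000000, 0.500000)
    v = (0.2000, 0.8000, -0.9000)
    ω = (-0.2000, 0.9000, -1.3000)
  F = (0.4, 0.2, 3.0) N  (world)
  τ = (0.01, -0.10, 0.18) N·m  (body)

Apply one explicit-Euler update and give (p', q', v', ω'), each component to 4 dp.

p' = (-0.3920, 0.5320, -2.0360)
q' = (-0.6918, 0.4936, -0.0017, 0.5271)
v' = (0.2160, 0.8080, -0.7800)
ω' = (-0.2162, 0.8719, -1.2258)

p + v·dt = (-0.3920, 0.5320, -2.0360)
v + (F/m)dt = (0.2160, 0.8080, -0.7800)
ω×(Iω) gyroscopic = (0.0585, 0.0052, -0.0054)
α = I⁻¹(τ − ω×Iω) = (-0.4042, -0.7013, 1.8540)
new body rate ω' = (-0.2162, 0.8719, -1.2258)
2q̇ = q⊗(0,ω) = (0.7500000, -0.3085786, -0.0863963, 1.3692391)
updated quaternion q' = (-0.6918, 0.4936, -0.0017, 0.5271)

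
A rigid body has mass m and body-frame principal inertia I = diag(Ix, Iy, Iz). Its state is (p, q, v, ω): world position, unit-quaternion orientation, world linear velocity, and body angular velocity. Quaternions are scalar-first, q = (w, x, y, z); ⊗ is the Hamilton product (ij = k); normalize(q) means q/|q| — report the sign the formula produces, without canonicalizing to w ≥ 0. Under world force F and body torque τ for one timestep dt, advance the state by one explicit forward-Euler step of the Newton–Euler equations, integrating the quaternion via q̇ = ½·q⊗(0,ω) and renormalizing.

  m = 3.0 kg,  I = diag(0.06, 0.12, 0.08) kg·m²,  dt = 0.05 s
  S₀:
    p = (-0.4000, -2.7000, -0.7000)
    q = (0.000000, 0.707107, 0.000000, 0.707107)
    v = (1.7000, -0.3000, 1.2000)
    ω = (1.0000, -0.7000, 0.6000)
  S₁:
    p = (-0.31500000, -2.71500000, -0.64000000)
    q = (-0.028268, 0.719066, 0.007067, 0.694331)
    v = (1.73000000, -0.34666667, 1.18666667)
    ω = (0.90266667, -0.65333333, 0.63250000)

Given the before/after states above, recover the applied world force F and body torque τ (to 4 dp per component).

F = (1.8000, -2.8000, -0.8000)
τ = (-0.1000, 0.1000, 0.0100)

Δω = ω₁−ω₀ = (-0.09733333, 0.04666667, 0.03250000)
precession coupling = (0.0168, -0.0120, -0.0420)
applied torque τ = (-0.1000, 0.1000, 0.0100)
velocity change Δv = (0.03000000, -0.04666667, -0.01333333)
applied force F = (1.8000, -2.8000, -0.8000)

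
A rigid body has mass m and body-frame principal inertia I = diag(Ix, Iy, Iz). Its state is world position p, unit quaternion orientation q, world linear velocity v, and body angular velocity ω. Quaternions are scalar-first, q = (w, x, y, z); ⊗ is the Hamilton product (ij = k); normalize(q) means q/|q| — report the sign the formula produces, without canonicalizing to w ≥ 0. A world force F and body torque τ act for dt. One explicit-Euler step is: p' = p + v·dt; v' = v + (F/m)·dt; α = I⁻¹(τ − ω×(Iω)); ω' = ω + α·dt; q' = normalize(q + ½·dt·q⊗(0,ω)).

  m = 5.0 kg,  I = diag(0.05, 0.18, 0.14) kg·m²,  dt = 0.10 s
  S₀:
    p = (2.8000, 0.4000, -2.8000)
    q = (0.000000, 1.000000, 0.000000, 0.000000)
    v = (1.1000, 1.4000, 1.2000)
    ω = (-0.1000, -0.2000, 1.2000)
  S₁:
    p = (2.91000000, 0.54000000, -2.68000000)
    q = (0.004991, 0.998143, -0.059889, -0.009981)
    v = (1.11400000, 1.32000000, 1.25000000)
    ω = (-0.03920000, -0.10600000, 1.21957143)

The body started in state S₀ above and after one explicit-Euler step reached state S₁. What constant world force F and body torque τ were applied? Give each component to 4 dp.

rate change Δω = (0.06080000, 0.09400000, 0.01957143)
I·α + gyro = (0.0400, 0.1800, 0.0300)
velocity change Δv = (0.01400000, -0.08000000, 0.05000000)
F = m·Δv/dt = (0.7000, -4.0000, 2.5000)

F = (0.7000, -4.0000, 2.5000)
τ = (0.0400, 0.1800, 0.0300)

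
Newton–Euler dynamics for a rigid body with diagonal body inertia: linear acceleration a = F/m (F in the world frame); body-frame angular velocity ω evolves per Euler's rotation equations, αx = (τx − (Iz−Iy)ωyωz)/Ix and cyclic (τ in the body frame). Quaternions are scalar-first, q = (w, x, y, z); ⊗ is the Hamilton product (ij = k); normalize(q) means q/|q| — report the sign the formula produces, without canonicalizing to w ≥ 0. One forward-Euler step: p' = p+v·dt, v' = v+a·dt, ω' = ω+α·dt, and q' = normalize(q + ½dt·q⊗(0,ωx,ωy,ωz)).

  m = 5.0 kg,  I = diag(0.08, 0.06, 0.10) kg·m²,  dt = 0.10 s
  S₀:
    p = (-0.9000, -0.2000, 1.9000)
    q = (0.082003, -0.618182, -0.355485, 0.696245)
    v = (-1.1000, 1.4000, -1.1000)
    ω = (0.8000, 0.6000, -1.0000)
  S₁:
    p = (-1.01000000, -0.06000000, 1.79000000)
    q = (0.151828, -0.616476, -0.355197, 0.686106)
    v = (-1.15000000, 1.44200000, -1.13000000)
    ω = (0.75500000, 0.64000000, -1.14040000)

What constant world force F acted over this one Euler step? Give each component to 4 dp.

F = (-2.5000, 2.1000, -1.5000)

v₁ − v₀ = (-0.05000000, 0.04200000, -0.03000000)
m·(v₁−v₀)/dt = (-2.5000, 2.1000, -1.5000)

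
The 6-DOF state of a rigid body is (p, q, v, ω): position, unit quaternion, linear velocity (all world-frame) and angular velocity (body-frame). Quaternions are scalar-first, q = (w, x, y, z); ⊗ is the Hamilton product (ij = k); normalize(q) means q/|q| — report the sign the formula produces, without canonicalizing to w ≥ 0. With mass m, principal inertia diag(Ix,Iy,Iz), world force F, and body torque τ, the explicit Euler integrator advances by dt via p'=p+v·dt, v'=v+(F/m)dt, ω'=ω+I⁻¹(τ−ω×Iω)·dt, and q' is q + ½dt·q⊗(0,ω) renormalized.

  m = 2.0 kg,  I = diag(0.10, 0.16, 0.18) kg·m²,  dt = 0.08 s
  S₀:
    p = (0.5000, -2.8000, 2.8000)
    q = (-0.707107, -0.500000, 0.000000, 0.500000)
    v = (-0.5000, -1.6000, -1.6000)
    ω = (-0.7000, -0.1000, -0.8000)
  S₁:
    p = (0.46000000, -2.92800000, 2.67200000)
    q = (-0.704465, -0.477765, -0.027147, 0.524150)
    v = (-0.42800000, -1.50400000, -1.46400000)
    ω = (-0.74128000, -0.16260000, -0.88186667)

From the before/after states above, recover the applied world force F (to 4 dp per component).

velocity change Δv = (0.07200000, 0.09600000, 0.13600000)
m·(v₁−v₀)/dt = (1.8000, 2.4000, 3.4000)

F = (1.8000, 2.4000, 3.4000)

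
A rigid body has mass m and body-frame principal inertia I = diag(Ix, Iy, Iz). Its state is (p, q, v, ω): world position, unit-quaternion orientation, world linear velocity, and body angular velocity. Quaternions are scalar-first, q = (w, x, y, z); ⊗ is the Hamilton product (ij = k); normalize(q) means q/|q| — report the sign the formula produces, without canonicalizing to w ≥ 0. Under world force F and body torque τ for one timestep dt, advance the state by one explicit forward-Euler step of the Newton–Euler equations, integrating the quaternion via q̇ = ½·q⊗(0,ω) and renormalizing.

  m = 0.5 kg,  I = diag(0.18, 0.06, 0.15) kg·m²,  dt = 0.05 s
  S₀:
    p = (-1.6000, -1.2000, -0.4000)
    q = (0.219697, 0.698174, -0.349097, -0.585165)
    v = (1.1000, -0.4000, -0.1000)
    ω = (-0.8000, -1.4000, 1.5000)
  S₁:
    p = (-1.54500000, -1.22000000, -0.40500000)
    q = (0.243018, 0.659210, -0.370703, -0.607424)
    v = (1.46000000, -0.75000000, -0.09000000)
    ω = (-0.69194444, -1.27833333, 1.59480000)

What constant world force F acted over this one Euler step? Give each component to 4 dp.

F = (3.6000, -3.5000, 0.1000)

v₁ − v₀ = (0.36000000, -0.35000000, 0.01000000)
F = m·Δv/dt = (3.6000, -3.5000, 0.1000)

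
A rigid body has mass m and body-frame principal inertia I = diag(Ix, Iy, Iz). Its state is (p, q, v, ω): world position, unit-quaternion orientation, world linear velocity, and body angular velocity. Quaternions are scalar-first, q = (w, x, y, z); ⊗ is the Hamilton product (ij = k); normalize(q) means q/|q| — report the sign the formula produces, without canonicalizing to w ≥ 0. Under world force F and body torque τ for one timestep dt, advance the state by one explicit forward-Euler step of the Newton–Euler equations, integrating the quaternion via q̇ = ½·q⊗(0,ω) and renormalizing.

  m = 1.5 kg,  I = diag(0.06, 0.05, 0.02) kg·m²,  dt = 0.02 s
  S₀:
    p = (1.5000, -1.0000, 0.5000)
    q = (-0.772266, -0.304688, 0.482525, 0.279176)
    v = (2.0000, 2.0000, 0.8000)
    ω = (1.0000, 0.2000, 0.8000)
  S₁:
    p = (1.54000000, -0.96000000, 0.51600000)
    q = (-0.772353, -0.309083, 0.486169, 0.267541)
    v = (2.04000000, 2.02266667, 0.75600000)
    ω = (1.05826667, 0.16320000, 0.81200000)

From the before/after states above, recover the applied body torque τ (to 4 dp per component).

rate change Δω = (0.05826667, -0.03680000, 0.01200000)
applied torque τ = (0.1700, -0.0600, 0.0100)

τ = (0.1700, -0.0600, 0.0100)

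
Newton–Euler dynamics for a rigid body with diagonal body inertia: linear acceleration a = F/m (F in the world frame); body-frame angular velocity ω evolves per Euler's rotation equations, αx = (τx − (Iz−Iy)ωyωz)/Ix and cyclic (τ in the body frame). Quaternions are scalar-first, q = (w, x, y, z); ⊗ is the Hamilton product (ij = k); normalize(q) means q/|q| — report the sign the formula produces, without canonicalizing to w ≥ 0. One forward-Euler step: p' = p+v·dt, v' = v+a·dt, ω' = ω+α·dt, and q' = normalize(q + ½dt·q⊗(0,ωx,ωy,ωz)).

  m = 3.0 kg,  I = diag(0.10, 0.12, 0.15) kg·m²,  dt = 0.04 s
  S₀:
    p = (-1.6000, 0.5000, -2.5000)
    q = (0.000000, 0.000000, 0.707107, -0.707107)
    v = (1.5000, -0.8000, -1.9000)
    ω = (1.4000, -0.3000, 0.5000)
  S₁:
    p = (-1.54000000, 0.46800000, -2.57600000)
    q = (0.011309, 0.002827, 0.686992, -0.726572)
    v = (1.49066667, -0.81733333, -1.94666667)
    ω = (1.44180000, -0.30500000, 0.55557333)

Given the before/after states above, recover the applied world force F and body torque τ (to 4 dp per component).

F = (-0.7000, -1.3000, -3.5000)
τ = (0.1000, -0.0500, 0.2000)

ω₁ − ω₀ = (0.04180000, -0.00500000, 0.05557333)
applied torque τ = (0.1000, -0.0500, 0.2000)
velocity change Δv = (-0.00933333, -0.01733333, -0.04666667)
F = m·Δv/dt = (-0.7000, -1.3000, -3.5000)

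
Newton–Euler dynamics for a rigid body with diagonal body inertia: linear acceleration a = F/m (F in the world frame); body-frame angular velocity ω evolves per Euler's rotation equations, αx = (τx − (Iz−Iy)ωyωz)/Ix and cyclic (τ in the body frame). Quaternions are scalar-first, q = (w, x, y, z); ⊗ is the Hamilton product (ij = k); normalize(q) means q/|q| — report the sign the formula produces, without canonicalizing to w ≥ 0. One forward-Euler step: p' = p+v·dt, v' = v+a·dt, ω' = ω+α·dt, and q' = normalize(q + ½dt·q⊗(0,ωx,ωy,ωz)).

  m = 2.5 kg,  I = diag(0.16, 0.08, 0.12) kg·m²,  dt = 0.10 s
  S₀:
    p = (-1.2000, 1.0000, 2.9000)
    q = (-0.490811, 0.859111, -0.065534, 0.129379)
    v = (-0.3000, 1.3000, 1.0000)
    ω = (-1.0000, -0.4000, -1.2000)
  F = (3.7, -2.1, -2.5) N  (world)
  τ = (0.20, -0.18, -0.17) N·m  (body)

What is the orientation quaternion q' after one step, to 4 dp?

q⊗(0,ω) = (0.9881522, 0.6212034, 1.0978786, 0.1797948)
q' = normalize(q + ½dt·q⊗(0,ω)) = (-0.4400, 0.8873, -0.0106, 0.1379)

q' = (-0.4400, 0.8873, -0.0106, 0.1379)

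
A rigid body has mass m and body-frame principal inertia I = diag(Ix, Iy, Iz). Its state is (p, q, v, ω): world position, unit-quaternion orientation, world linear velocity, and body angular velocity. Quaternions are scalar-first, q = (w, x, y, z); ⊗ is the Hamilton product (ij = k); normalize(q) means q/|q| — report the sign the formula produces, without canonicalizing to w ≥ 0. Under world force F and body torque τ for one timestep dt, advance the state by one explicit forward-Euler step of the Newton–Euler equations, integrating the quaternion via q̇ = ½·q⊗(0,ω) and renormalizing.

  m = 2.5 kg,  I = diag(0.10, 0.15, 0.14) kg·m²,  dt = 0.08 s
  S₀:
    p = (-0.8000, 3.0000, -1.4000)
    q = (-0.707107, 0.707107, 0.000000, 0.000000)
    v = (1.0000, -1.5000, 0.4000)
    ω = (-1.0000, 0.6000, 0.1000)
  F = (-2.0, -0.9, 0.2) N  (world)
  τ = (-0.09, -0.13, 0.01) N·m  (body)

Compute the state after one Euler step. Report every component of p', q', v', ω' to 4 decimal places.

ω×(Iω) gyroscopic = (-0.0006, 0.0040, -0.0300)
angular accel α = (-0.8940, -0.8933, 0.2857)
new body rate ω' = (-1.0715, 0.5285, 0.1229)
q⊗(0,ω) = (0.7071070, 0.7071070, -0.4949749, 0.3535535)
updated quaternion q' = (-0.6781, 0.7346, -0.0198, 0.0141)
p' = p + v·dt = (-0.7200, 2.8800, -1.3680)
v' = v + a·dt = (0.9360, -1.5288, 0.4064)

p' = (-0.7200, 2.8800, -1.3680)
q' = (-0.6781, 0.7346, -0.0198, 0.0141)
v' = (0.9360, -1.5288, 0.4064)
ω' = (-1.0715, 0.5285, 0.1229)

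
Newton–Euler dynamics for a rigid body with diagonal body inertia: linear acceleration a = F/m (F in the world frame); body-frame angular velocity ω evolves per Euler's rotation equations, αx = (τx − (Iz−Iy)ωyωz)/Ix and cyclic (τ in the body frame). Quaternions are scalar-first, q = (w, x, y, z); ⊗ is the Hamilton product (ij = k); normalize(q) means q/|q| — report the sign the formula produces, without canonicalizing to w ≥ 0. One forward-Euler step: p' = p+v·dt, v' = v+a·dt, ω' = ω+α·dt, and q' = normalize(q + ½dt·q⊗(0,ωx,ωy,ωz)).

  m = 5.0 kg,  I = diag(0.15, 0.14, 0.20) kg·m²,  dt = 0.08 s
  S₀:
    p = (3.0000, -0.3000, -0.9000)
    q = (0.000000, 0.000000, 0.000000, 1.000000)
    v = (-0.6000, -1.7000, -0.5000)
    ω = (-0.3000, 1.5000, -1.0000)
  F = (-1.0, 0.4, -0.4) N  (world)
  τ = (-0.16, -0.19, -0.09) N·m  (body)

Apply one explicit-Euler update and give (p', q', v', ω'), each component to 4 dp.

linear accel F/m = (-0.2000, 0.0800, -0.0800)
new position p' = (2.9520, -0.4360, -0.9400)
new velocity v' = (-0.6160, -1.6936, -0.5064)
gyro term ω×Iω = (-0.0900, -0.0150, 0.0045)
angular accel α = (-0.4667, -1.2500, -0.4725)
ω' = ω + α·dt = (-0.3373, 1.4000, -1.0378)
Hamilton product q⊗(0,ω) = (1.0000000, -1.5000000, -0.3000000, 0.0000000)
updated quaternion q' = (0.0399, -0.0598, -0.0120, 0.9973)

p' = (2.9520, -0.4360, -0.9400)
q' = (0.0399, -0.0598, -0.0120, 0.9973)
v' = (-0.6160, -1.6936, -0.5064)
ω' = (-0.3373, 1.4000, -1.0378)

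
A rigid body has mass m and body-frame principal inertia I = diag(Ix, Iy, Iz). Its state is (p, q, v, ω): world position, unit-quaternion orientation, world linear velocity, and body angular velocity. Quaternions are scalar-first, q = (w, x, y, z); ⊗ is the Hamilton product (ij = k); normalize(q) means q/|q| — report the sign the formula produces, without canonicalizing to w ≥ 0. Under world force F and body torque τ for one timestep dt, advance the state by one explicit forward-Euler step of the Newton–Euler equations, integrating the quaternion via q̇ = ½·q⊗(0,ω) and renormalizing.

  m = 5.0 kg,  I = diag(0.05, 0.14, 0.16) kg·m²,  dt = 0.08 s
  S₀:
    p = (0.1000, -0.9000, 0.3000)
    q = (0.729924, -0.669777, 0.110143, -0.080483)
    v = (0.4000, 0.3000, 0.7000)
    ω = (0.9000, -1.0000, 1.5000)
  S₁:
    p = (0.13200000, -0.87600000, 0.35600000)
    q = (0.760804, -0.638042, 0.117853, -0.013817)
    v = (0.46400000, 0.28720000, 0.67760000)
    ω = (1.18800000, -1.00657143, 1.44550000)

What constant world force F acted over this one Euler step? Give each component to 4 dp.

F = (4.0000, -0.8000, -1.4000)

Δv = v₁−v₀ = (0.06400000, -0.01280000, -0.02240000)
m·(v₁−v₀)/dt = (4.0000, -0.8000, -1.4000)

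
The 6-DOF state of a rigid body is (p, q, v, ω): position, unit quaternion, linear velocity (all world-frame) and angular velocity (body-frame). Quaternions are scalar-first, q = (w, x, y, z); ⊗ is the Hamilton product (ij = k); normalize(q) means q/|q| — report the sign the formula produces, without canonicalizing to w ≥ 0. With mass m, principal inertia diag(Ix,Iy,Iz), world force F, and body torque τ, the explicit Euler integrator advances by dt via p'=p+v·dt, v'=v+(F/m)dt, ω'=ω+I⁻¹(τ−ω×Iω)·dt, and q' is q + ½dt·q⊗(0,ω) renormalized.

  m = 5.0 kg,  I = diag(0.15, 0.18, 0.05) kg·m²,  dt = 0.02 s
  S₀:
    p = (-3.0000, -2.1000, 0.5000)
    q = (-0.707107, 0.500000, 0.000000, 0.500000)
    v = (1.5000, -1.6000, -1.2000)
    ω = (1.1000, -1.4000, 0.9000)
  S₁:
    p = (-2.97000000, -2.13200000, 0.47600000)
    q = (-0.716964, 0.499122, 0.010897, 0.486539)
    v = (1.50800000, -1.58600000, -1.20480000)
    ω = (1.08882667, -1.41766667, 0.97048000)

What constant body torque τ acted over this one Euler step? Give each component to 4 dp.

ω₁ − ω₀ = (-0.01117333, -0.01766667, 0.07048000)
gyro term ω₀×Iω₀ = (0.1638, 0.0990, -0.0462)
I·α + gyro = (0.0800, -0.0600, 0.1300)

τ = (0.0800, -0.0600, 0.1300)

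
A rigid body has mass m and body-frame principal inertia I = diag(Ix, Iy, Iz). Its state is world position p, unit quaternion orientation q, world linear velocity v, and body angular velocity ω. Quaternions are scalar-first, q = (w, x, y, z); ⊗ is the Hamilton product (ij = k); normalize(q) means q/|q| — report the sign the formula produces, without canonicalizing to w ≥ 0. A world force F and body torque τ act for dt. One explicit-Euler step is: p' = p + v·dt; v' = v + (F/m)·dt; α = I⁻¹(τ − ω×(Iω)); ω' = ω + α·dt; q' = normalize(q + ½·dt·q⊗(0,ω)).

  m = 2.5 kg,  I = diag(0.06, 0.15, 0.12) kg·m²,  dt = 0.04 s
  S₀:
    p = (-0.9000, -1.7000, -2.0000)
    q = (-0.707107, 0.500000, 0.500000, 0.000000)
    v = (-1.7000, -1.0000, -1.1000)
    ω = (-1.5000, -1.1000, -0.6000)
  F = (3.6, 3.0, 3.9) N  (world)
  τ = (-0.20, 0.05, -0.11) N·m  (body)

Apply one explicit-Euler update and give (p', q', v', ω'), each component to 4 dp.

p' = (-0.9680, -1.7400, -2.0440)
q' = (-0.6806, 0.5148, 0.5212, 0.0125)
v' = (-1.6424, -0.9520, -1.0376)
ω' = (-1.6201, -1.0723, -0.6862)

p' = p + v·dt = (-0.9680, -1.7400, -2.0440)
new velocity v' = (-1.6424, -0.9520, -1.0376)
(τ − ω×Iω)/I = (-3.0033, 0.6933, -2.1542)
new body rate ω' = (-1.6201, -1.0723, -0.6862)
Hamilton product q⊗(0,ω) = (1.3000000, 0.7606605, 1.0778177, 0.6242642)
q' = normalize(q + ½dt·q⊗(0,ω)) = (-0.6806, 0.5148, 0.5212, 0.0125)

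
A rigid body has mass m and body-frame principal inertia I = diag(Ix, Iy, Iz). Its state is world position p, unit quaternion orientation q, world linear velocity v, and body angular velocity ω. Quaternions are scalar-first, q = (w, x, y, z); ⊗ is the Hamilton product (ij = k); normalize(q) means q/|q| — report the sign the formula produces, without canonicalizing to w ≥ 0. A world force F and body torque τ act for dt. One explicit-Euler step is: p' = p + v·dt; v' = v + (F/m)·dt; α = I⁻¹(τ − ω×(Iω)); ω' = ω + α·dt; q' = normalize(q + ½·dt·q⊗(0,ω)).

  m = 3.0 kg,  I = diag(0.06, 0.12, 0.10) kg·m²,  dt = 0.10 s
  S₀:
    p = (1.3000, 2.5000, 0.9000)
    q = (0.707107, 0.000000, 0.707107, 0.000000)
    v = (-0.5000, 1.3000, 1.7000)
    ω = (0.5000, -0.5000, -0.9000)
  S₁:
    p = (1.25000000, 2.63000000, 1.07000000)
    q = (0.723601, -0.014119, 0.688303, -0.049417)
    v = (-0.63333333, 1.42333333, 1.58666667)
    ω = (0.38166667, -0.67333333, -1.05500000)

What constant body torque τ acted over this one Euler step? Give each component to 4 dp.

τ = (-0.0800, -0.1900, -0.1700)

Δω = ω₁−ω₀ = (-0.11833333, -0.17333333, -0.15500000)
precession coupling = (-0.0090, 0.0180, -0.0150)
I·α + gyro = (-0.0800, -0.1900, -0.1700)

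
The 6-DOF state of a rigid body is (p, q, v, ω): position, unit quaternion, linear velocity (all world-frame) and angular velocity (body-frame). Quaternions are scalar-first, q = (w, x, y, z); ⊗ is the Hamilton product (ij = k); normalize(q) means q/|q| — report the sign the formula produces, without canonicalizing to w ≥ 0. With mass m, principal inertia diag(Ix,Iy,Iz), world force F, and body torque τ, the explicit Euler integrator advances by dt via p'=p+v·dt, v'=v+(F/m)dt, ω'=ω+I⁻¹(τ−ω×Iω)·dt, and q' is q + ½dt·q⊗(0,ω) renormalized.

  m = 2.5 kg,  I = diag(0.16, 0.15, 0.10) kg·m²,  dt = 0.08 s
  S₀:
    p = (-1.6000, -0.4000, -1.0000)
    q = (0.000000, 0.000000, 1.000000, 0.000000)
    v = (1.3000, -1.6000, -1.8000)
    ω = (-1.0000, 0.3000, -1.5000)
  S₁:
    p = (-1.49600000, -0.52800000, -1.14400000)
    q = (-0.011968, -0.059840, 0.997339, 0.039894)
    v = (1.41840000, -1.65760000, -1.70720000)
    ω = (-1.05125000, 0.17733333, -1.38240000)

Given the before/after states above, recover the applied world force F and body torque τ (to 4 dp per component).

F = (3.7000, -1.8000, 2.9000)
τ = (-0.0800, -0.1400, 0.1500)

velocity change Δv = (0.11840000, -0.05760000, 0.09280000)
m·(v₁−v₀)/dt = (3.7000, -1.8000, 2.9000)
Δω = ω₁−ω₀ = (-0.05125000, -0.12266667, 0.11760000)
gyro term ω₀×Iω₀ = (0.0225, 0.0900, 0.0030)
applied torque τ = (-0.0800, -0.1400, 0.1500)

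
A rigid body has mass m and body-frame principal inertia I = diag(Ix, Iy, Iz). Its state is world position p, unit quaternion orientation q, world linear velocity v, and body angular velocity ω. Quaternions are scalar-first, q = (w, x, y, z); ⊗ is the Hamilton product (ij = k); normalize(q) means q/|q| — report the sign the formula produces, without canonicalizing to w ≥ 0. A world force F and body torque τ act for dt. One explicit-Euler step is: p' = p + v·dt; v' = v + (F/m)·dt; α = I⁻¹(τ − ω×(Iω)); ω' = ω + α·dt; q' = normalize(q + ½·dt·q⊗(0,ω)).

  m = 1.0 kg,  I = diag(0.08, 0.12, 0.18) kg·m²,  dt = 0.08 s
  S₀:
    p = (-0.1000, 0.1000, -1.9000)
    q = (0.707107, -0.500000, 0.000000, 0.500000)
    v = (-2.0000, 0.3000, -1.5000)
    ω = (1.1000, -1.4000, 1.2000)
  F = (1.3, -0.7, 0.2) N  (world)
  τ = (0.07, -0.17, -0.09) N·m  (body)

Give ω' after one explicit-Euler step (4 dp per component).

ω' = (1.2708, -1.4253, 1.1874)

(τ − ω×Iω)/I = (2.1350, -0.3167, -0.1578)
new body rate ω' = (1.2708, -1.4253, 1.1874)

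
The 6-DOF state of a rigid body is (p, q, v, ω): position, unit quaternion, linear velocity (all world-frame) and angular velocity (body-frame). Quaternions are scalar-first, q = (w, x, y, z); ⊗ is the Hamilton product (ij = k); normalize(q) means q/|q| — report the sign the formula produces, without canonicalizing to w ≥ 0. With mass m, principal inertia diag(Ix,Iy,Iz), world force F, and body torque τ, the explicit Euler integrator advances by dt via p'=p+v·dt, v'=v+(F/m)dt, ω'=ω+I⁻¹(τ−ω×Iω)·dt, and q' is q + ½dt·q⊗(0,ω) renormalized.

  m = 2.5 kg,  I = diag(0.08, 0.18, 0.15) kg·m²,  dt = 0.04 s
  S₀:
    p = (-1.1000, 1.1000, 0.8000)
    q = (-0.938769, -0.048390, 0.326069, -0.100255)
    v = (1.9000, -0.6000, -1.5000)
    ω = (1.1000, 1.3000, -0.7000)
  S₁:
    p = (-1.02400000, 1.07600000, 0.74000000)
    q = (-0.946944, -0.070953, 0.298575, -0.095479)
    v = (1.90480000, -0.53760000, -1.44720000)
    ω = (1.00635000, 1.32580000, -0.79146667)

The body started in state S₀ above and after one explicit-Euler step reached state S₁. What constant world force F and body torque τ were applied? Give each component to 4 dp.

velocity change Δv = (0.00480000, 0.06240000, 0.05280000)
F = m·Δv/dt = (0.3000, 3.9000, 3.3000)
ω₁ − ω₀ = (-0.09365000, 0.02580000, -0.09146667)
applied torque τ = (-0.1600, 0.1700, -0.2000)

F = (0.3000, 3.9000, 3.3000)
τ = (-0.1600, 0.1700, -0.2000)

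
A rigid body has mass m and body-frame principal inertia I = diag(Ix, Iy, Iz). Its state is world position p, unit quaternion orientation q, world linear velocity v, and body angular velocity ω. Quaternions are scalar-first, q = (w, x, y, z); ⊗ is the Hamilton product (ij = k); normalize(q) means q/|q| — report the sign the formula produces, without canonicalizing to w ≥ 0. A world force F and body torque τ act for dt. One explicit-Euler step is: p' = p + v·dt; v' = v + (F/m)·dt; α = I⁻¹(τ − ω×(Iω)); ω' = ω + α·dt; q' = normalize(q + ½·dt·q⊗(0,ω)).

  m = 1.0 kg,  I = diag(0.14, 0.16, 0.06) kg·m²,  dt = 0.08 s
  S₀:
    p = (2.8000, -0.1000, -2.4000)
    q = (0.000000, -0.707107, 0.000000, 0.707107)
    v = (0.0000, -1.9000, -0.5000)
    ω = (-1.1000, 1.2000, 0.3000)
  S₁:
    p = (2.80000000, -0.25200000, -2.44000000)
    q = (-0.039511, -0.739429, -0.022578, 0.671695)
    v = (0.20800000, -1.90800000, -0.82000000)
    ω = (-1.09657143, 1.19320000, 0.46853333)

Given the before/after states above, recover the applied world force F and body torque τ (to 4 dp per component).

ω₁ − ω₀ = (0.00342857, -0.00680000, 0.16853333)
applied torque τ = (-0.0300, -0.0400, 0.1000)
Δv = v₁−v₀ = (0.20800000, -0.00800000, -0.32000000)
applied force F = (2.6000, -0.1000, -4.0000)

F = (2.6000, -0.1000, -4.0000)
τ = (-0.0300, -0.0400, 0.1000)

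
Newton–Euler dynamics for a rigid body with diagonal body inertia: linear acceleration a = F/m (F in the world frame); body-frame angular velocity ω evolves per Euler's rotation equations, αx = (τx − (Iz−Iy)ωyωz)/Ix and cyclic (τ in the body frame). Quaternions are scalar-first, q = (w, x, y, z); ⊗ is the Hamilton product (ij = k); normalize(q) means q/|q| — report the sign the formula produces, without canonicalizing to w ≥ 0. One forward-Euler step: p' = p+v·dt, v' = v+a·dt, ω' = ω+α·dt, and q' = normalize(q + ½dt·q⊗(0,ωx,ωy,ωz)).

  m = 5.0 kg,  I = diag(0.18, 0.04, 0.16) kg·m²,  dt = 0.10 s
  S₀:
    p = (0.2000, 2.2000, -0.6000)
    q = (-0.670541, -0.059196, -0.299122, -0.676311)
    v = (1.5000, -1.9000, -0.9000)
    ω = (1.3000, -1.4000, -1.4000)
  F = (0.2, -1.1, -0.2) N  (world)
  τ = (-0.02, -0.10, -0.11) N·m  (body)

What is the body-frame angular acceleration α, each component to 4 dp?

α = (-1.4178, -1.5900, -2.2800)

gyro term ω×Iω = (0.2352, -0.0364, 0.2548)
angular accel α = (-1.4178, -1.5900, -2.2800)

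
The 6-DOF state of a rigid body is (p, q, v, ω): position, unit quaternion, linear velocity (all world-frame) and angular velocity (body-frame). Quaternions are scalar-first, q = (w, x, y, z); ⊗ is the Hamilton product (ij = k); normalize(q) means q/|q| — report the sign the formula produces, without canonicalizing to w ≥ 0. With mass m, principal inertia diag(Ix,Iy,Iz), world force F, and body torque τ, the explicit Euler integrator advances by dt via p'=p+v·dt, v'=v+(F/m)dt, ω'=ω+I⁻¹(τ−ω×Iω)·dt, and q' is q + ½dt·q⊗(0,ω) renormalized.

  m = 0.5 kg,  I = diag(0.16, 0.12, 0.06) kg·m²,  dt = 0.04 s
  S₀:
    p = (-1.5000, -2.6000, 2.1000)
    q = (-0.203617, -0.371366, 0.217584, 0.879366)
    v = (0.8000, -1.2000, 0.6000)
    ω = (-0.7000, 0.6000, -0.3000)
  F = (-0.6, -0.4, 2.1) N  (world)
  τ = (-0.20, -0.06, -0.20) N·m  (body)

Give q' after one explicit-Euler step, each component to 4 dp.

q' = (-0.2061, -0.3803, 0.2006, 0.8790)

q⊗(0,ω) = (-0.1266968, -0.4503629, -0.8491362, -0.0094257)
updated quaternion q' = (-0.2061, -0.3803, 0.2006, 0.8790)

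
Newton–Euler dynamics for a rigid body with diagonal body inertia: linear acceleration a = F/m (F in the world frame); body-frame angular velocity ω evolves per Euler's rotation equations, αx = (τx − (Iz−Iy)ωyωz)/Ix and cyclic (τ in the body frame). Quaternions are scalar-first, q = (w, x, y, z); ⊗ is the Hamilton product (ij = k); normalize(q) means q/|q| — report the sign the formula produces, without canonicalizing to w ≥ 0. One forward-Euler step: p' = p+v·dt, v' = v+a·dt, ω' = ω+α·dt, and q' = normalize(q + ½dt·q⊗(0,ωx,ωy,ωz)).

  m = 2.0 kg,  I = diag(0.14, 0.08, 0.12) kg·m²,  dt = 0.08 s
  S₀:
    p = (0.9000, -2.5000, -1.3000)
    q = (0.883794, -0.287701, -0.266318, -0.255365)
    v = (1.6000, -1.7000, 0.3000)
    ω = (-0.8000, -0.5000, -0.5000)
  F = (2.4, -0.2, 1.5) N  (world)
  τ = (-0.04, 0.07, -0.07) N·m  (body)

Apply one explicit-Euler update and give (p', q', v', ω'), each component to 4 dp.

(τ − ω×Iω)/I = (-0.3571, 0.7750, -0.3833)
new body rate ω' = (-0.8286, -0.4380, -0.5307)
q⊗(0,ω) = (-0.4910023, -0.7015587, -0.3814555, -0.5111009)
q' = normalize(q + ½dt·q⊗(0,ω)) = (0.8634, -0.3155, -0.2813, -0.2756)
p' = p + v·dt = (1.0280, -2.6360, -1.2760)
v + (F/m)dt = (1.6960, -1.7080, 0.3600)

p' = (1.0280, -2.6360, -1.2760)
q' = (0.8634, -0.3155, -0.2813, -0.2756)
v' = (1.6960, -1.7080, 0.3600)
ω' = (-0.8286, -0.4380, -0.5307)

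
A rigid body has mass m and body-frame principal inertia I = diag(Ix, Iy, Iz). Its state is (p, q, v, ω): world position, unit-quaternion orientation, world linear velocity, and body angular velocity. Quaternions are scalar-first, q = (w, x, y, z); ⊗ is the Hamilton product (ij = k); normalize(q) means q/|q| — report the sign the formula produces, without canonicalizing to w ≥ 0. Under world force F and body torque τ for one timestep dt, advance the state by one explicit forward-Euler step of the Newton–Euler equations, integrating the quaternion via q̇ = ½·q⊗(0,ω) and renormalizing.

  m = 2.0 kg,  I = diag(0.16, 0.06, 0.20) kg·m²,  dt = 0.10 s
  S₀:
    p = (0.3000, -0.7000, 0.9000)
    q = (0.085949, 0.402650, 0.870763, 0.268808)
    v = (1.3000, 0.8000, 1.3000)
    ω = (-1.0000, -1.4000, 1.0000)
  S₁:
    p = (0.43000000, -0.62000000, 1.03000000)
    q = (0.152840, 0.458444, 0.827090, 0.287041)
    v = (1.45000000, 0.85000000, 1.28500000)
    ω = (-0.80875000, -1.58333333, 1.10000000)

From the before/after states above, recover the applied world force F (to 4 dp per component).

F = (3.0000, 1.0000, -0.3000)

v₁ − v₀ = (0.15000000, 0.05000000, -0.01500000)
F = m·Δv/dt = (3.0000, 1.0000, -0.3000)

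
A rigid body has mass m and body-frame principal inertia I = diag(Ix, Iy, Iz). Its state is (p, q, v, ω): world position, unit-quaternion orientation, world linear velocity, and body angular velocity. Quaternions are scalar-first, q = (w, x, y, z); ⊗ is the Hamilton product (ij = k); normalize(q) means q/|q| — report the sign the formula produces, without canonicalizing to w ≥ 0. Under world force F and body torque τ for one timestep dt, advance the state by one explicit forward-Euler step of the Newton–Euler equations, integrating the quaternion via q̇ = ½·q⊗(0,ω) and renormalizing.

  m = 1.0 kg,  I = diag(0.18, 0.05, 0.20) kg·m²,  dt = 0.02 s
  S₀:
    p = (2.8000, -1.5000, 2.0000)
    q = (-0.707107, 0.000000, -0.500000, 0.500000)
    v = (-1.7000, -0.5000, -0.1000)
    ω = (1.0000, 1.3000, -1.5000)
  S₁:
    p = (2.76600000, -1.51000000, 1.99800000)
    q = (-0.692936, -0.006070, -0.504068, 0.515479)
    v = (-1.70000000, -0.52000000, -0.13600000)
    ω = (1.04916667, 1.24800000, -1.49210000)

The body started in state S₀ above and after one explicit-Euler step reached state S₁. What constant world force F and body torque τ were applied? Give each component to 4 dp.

Δω = ω₁−ω₀ = (0.04916667, -0.05200000, 0.00790000)
gyro term ω₀×Iω₀ = (-0.2925, 0.0300, -0.1690)
applied torque τ = (0.1500, -0.1000, -0.0900)
velocity change Δv = (0.00000000, -0.02000000, -0.03600000)
m·(v₁−v₀)/dt = (0.0000, -1.0000, -1.8000)

F = (0.0000, -1.0000, -1.8000)
τ = (0.1500, -0.1000, -0.0900)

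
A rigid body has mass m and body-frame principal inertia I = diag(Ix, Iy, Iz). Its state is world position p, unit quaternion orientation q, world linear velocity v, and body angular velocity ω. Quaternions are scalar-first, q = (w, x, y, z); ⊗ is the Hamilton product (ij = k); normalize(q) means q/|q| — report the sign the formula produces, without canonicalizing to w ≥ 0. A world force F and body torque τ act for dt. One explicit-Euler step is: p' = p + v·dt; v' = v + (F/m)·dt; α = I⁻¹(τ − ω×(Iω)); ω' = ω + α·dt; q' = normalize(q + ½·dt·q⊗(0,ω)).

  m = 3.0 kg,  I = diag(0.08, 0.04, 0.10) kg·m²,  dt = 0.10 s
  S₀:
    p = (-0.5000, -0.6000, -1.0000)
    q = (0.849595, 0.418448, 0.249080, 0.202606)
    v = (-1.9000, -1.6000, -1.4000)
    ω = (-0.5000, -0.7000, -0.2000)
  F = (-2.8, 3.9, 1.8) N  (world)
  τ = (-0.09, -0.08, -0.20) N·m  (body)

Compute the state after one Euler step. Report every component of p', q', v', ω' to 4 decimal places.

p' = p + v·dt = (-0.6900, -0.7600, -1.1400)
v' = v + a·dt = (-1.9933, -1.4700, -1.3400)
gyro term ω×Iω = (0.0084, -0.0020, -0.0140)
(τ − ω×Iω)/I = (-1.2300, -1.9500, -1.8600)
ω + α·dt = (-0.6230, -0.8950, -0.3860)
2q̇ = q⊗(0,ω) = (0.4241012, -0.3327893, -0.6123299, -0.3382926)
q + ½dt·q⊗(0,ω), renormalized = (0.8700, 0.4014, 0.2183, 0.1855)

p' = (-0.6900, -0.7600, -1.1400)
q' = (0.8700, 0.4014, 0.2183, 0.1855)
v' = (-1.9933, -1.4700, -1.3400)
ω' = (-0.6230, -0.8950, -0.3860)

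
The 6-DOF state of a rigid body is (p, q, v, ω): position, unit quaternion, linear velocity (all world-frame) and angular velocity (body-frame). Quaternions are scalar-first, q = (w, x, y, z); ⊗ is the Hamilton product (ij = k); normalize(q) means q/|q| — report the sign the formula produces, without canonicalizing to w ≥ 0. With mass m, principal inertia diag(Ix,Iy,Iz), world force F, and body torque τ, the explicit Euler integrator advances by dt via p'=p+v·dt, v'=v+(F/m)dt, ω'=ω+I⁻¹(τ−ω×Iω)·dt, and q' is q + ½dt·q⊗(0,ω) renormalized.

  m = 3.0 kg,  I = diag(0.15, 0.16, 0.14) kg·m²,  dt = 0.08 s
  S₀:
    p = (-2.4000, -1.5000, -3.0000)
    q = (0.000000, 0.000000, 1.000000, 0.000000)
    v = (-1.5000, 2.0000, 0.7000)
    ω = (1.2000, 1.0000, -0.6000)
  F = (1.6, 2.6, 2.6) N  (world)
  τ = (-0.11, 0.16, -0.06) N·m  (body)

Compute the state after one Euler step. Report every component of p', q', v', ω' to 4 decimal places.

angular accel α = (-0.8133, 1.0450, -0.5143)
ω' = ω + α·dt = (1.1349, 1.0836, -0.6411)
2q̇ = q⊗(0,ω) = (-1.0000000, -0.6000000, 0.0000000, -1.2000000)
updated quaternion q' = (-0.0399, -0.0239, 0.9978, -0.0479)
a = (0.5333, 0.8667, 0.8667)
p' = p + v·dt = (-2.5200, -1.3400, -2.9440)
v + (F/m)dt = (-1.4573, 2.0693, 0.7693)

p' = (-2.5200, -1.3400, -2.9440)
q' = (-0.0399, -0.0239, 0.9978, -0.0479)
v' = (-1.4573, 2.0693, 0.7693)
ω' = (1.1349, 1.0836, -0.6411)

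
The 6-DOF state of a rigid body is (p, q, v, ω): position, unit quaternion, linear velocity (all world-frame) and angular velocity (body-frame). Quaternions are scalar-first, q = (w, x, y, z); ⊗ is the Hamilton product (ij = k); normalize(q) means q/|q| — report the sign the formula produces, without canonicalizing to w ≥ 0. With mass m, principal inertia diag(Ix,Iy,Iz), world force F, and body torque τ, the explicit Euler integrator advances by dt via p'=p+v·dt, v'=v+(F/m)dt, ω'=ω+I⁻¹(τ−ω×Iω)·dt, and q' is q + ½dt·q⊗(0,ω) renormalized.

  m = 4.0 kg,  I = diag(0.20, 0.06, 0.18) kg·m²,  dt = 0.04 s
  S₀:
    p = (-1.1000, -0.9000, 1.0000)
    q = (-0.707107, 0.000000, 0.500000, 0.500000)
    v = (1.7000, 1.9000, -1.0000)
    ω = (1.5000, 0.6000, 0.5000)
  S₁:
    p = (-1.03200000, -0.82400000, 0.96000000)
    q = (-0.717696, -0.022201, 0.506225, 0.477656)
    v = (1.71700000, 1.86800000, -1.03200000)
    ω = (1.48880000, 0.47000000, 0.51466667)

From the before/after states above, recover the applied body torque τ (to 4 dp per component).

ω₁ − ω₀ = (-0.01120000, -0.13000000, 0.01466667)
τ = I·(Δω/dt) + ω₀×(Iω₀) = (-0.0200, -0.1800, -0.0600)

τ = (-0.0200, -0.1800, -0.0600)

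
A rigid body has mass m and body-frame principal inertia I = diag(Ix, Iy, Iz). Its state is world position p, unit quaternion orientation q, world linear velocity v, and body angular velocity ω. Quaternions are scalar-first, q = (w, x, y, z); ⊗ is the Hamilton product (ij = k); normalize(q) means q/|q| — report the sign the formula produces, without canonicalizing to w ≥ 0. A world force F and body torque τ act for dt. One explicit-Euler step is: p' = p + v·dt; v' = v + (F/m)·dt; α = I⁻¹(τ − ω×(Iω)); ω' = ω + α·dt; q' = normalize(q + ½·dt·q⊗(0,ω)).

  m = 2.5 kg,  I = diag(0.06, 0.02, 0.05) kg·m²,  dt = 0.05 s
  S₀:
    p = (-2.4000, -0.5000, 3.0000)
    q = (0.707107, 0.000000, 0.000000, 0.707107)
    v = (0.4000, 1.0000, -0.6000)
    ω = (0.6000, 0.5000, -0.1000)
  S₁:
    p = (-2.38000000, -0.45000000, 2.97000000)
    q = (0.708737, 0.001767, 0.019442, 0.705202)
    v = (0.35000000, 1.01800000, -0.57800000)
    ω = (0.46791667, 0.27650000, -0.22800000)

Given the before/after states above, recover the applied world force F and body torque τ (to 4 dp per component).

v₁ − v₀ = (-0.05000000, 0.01800000, 0.02200000)
F = m·Δv/dt = (-2.5000, 0.9000, 1.1000)
ω₁ − ω₀ = (-0.13208333, -0.22350000, -0.12800000)
gyro term ω₀×Iω₀ = (-0.0015, -0.0006, -0.0120)
applied torque τ = (-0.1600, -0.0900, -0.1400)

F = (-2.5000, 0.9000, 1.1000)
τ = (-0.1600, -0.0900, -0.1400)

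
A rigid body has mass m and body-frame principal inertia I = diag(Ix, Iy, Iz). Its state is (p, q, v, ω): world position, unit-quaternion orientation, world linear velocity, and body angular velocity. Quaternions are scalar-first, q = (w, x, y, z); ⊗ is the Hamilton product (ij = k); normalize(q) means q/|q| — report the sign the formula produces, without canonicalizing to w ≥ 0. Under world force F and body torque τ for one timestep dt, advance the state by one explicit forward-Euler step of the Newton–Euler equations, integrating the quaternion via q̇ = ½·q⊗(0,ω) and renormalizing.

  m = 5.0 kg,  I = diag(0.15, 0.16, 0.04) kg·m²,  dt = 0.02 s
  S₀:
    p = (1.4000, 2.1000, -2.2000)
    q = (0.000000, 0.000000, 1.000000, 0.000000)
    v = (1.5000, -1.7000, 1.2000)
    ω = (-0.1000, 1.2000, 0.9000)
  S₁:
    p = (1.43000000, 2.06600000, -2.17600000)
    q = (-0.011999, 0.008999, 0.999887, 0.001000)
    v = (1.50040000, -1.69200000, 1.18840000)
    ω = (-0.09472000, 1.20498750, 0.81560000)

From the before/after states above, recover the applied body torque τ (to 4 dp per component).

τ = (-0.0900, 0.0300, -0.1700)

rate change Δω = (0.00528000, 0.00498750, -0.08440000)
precession coupling = (-0.1296, -0.0099, -0.0012)
τ = I·(Δω/dt) + ω₀×(Iω₀) = (-0.0900, 0.0300, -0.1700)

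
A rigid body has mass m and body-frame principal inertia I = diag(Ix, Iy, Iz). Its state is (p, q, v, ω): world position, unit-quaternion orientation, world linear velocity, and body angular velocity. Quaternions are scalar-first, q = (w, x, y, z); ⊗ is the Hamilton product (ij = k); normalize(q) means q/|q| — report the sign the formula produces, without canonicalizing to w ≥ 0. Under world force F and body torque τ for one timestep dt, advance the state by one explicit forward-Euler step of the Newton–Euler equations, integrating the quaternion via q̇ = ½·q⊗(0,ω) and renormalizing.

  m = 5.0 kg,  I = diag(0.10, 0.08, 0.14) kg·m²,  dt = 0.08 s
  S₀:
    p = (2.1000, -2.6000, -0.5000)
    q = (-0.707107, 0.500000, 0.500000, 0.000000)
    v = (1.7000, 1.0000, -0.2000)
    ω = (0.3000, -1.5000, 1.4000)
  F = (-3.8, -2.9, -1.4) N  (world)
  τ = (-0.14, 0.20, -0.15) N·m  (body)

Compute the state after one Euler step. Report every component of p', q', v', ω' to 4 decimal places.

precession coupling ω×(Iω) = (-0.1260, -0.0168, 0.0090)
α = I⁻¹(τ − ω×Iω) = (-0.1400, 2.7100, -1.1357)
ω + α·dt = (0.2888, -1.2832, 1.3091)
Hamilton product q⊗(0,ω) = (0.6000000, 0.4878679, 0.3606605, -1.8899498)
q' = normalize(q + ½dt·q⊗(0,ω)) = (-0.6808, 0.5177, 0.5127, -0.0753)
linear accel F/m = (-0.7600, -0.5800, -0.2800)
new position p' = (2.2360, -2.5200, -0.5160)
v + (F/m)dt = (1.6392, 0.9536, -0.2224)

p' = (2.2360, -2.5200, -0.5160)
q' = (-0.6808, 0.5177, 0.5127, -0.0753)
v' = (1.6392, 0.9536, -0.2224)
ω' = (0.2888, -1.2832, 1.3091)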